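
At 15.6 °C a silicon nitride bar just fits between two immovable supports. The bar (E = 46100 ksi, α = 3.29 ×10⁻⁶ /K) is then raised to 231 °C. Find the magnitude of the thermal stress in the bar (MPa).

225 MPa

E = 46100 ksi = 317.8 GPa.
ΔT = 215.4 K. Constrained thermal stress σ = E·α·ΔT = 317.8×10³ MPa × 3.29×10⁻⁶ × 215.4 = 225 MPa (compressive).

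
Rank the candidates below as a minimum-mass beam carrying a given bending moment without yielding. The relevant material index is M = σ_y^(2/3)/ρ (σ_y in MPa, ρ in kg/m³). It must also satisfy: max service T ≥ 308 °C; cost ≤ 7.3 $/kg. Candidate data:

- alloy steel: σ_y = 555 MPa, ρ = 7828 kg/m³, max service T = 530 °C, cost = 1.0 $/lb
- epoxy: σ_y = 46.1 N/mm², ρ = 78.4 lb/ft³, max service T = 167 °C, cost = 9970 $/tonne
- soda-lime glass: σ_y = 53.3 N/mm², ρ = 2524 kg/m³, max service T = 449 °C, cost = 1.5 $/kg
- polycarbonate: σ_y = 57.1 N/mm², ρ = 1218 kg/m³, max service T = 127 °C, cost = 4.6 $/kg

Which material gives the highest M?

alloy steel

Screen on constraints: max service T ≥ 308 °C; cost ≤ 7.3 $/kg. Survivors: alloy steel, soda-lime glass.
Putting every candidate on a common basis:
  alloy steel: σ_y = 555.0 MPa, ρ = 7828 kg/m³
  soda-lime glass: σ_y = 53.30 MPa, ρ = 2524 kg/m³
  alloy steel: M = 8.63×10⁻³
  soda-lime glass: M = 5.61×10⁻³
Alloy steel ranks first.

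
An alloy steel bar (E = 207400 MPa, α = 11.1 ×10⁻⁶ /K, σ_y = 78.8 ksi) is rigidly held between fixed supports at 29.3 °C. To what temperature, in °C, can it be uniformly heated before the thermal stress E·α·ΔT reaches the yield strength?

E = 207400 MPa = 207.4 GPa.
σ_y = 78.8 ksi = 543.3 MPa.
E·α·ΔT = 543.3 MPa ⇒ ΔT = 543.3 / (207.4×10³ × 11.1×10⁻⁶) = 236.0 K.
T = 29.3 + 236.0 = 265.3 °C.

265 °C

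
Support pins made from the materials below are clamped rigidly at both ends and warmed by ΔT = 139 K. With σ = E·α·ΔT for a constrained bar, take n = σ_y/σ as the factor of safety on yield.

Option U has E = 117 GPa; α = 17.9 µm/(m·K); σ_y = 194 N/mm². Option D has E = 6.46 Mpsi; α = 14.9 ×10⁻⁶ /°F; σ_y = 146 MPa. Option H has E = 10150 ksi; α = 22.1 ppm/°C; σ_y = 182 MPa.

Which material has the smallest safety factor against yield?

option U

Converting E to GPa, α to ×10⁻⁶/K, σ_y to MPa, then σ and n for each:
  option U: E = 117.0, α = 17.9, σ_y = 194.0 → σ = 291 MPa, n = 0.666
  option D: E = 44.54, α = 26.8, σ_y = 146.0 → σ = 166 MPa, n = 0.879
  option H: E = 69.98, α = 22.1, σ_y = 182.0 → σ = 215 MPa, n = 0.847
Option U has the lowest safety factor, n = 0.666.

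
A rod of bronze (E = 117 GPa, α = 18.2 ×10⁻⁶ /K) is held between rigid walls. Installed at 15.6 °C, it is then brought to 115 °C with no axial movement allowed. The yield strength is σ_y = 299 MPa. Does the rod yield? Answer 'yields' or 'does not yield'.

does not yield

ΔT = 99.40 K. Constrained thermal stress σ = E·α·ΔT = 117.0×10³ MPa × 18.2×10⁻⁶ × 99.40 = 212 MPa (compressive).
Compare to σ_y = 299 MPa: σ < σ_y, so it does not yield.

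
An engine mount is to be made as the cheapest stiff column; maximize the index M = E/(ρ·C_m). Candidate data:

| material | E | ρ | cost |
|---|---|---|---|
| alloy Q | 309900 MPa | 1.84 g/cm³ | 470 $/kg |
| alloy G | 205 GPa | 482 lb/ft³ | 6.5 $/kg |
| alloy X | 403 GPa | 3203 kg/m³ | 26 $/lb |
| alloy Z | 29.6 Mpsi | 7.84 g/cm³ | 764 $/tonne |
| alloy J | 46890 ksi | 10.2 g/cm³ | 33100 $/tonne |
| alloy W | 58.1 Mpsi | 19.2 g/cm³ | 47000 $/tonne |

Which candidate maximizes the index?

alloy Z

After converting to SI:
  alloy Q: E = 309.9 GPa, ρ = 1840 kg/m³, cost = 470.0 $/kg
  alloy G: E = 205.0 GPa, ρ = 7721 kg/m³, cost = 6.500 $/kg
  alloy X: E = 403.0 GPa, ρ = 3203 kg/m³, cost = 57.32 $/kg
  alloy Z: E = 204.1 GPa, ρ = 7840 kg/m³, cost = 0.7640 $/kg
  alloy J: E = 323.3 GPa, ρ = 10200 kg/m³, cost = 33.10 $/kg
  alloy W: E = 400.6 GPa, ρ = 19200 kg/m³, cost = 47.00 $/kg
  alloy Z: M = 34.1 MN·m per $
  alloy G: M = 4.08 MN·m per $
  alloy X: M = 2.20 MN·m per $
  alloy J: M = 0.958 MN·m per $
  alloy W: M = 0.444 MN·m per $
  alloy Q: M = 0.358 MN·m per $
Alloy Z ranks first.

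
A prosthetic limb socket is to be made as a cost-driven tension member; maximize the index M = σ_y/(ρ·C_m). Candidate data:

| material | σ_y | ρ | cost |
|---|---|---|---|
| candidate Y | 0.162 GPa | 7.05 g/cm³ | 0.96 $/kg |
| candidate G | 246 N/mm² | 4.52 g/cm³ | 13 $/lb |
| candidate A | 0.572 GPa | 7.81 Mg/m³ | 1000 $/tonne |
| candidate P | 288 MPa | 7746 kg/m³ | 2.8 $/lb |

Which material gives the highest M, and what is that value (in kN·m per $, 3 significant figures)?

candidate A, M = 73.2 kN·m per $

Putting every candidate on a common basis:
  candidate Y: σ_y = 162.0 MPa, ρ = 7050 kg/m³, cost = 0.9600 $/kg
  candidate G: σ_y = 246.0 MPa, ρ = 4520 kg/m³, cost = 28.66 $/kg
  candidate A: σ_y = 572.0 MPa, ρ = 7810 kg/m³, cost = 1.000 $/kg
  candidate P: σ_y = 288.0 MPa, ρ = 7746 kg/m³, cost = 6.173 $/kg
  candidate A: M = 73.2 kN·m per $
  candidate Y: M = 23.9 kN·m per $
  candidate P: M = 6.02 kN·m per $
  candidate G: M = 1.90 kN·m per $
Highest index: candidate A.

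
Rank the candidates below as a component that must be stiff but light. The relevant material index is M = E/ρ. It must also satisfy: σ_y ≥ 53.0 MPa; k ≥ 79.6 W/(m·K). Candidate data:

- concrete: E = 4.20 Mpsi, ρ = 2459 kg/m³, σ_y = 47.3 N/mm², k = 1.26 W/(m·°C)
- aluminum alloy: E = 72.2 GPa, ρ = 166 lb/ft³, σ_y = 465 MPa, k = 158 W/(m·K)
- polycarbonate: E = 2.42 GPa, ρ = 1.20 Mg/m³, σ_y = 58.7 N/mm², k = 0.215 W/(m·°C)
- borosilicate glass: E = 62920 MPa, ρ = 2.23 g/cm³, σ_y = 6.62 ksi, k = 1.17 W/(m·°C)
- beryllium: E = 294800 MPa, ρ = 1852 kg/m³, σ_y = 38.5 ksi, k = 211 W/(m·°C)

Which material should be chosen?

beryllium

Screen on constraints: σ_y ≥ 53.0 MPa; k ≥ 79.6 W/(m·K). Survivors: aluminum alloy, beryllium.
Putting every candidate on a common basis:
  aluminum alloy: E = 72.20 GPa, ρ = 2659 kg/m³
  beryllium: E = 294.8 GPa, ρ = 1852 kg/m³
  beryllium: M = 159 MN·m/kg
  aluminum alloy: M = 27.2 MN·m/kg
Beryllium ranks first.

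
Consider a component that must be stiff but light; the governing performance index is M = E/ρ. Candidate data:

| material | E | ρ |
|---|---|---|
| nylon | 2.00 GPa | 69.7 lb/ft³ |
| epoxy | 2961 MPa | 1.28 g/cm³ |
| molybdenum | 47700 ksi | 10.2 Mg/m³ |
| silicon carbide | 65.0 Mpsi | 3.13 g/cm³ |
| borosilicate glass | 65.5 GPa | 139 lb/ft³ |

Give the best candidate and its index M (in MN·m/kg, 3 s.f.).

Normalizing units and computing the index:
  nylon: E = 2.000 GPa, ρ = 1116 kg/m³
  epoxy: E = 2.961 GPa, ρ = 1280 kg/m³
  molybdenum: E = 328.9 GPa, ρ = 10200 kg/m³
  silicon carbide: E = 448.2 GPa, ρ = 3130 kg/m³
  borosilicate glass: E = 65.50 GPa, ρ = 2227 kg/m³
  silicon carbide: M = 143 MN·m/kg
  molybdenum: M = 32.2 MN·m/kg
  borosilicate glass: M = 29.4 MN·m/kg
  epoxy: M = 2.31 MN·m/kg
  nylon: M = 1.79 MN·m/kg
Silicon carbide ranks first.

silicon carbide, M = 143 MN·m/kg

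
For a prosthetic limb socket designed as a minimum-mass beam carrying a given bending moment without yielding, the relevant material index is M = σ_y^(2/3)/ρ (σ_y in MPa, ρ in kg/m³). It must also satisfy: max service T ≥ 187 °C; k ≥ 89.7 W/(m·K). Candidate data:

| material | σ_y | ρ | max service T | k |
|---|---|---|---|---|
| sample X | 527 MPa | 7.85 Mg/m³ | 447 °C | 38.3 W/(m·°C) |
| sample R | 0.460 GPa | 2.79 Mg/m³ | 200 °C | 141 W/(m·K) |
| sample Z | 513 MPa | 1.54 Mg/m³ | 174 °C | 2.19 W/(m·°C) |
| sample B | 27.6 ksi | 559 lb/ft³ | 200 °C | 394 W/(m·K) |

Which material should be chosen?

sample R

Screen on constraints: max service T ≥ 187 °C; k ≥ 89.7 W/(m·K). Survivors: sample R, sample B.
Convert each candidate to consistent units, then evaluate M:
  sample R: σ_y = 460.0 MPa, ρ = 2790 kg/m³
  sample B: σ_y = 190.3 MPa, ρ = 8954 kg/m³
  sample R: M = 21.4×10⁻³
  sample B: M = 3.69×10⁻³
Highest index: sample R.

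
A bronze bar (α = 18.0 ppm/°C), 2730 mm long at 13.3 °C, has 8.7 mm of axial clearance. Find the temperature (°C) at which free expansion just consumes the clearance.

190 °C

α·L₀·ΔT = 8.7 mm ⇒ ΔT = 8.7 / (18.0×10⁻⁶ × 2730.0) = 177.0 K.
T = 13.3 + 177.0 = 190.3 °C.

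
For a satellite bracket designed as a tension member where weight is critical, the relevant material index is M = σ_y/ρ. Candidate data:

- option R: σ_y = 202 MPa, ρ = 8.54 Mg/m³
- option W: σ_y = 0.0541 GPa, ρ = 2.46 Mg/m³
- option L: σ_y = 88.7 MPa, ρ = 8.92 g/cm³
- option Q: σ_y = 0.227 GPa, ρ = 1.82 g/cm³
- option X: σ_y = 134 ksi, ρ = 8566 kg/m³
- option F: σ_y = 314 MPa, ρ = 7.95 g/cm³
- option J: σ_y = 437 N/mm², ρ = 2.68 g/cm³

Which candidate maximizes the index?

Putting every candidate on a common basis:
  option R: σ_y = 202.0 MPa, ρ = 8540 kg/m³
  option W: σ_y = 54.10 MPa, ρ = 2460 kg/m³
  option L: σ_y = 88.70 MPa, ρ = 8920 kg/m³
  option Q: σ_y = 227.0 MPa, ρ = 1820 kg/m³
  option X: σ_y = 923.9 MPa, ρ = 8566 kg/m³
  option F: σ_y = 314.0 MPa, ρ = 7950 kg/m³
  option J: σ_y = 437.0 MPa, ρ = 2680 kg/m³
  option J: M = 163 kN·m/kg
  option Q: M = 125 kN·m/kg
  option X: M = 108 kN·m/kg
  option F: M = 39.5 kN·m/kg
  option R: M = 23.7 kN·m/kg
  option W: M = 22.0 kN·m/kg
  option L: M = 9.94 kN·m/kg
Option J has the largest M.

option J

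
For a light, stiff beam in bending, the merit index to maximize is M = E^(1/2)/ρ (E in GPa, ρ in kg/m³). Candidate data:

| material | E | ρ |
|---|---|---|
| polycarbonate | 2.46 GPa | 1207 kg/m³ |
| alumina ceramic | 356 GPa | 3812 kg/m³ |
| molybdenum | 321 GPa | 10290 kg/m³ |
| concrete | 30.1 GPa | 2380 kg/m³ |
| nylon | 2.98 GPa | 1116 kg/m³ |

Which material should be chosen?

Computing M directly (units already consistent):
  alumina ceramic: M = 4.95×10⁻³
  concrete: M = 2.31×10⁻³
  molybdenum: M = 1.74×10⁻³
  nylon: M = 1.55×10⁻³
  polycarbonate: M = 1.30×10⁻³
The maximum is for alumina ceramic.

alumina ceramic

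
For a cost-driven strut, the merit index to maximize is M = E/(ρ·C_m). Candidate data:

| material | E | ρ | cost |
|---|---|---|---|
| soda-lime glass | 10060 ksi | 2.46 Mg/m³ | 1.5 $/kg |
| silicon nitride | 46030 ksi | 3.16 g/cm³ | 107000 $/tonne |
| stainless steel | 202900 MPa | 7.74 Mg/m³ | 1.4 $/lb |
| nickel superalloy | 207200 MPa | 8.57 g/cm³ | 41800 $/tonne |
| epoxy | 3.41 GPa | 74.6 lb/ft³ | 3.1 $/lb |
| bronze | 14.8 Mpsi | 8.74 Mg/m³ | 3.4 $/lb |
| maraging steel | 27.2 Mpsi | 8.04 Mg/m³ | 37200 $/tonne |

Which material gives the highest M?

In SI units:
  soda-lime glass: E = 69.36 GPa, ρ = 2460 kg/m³, cost = 1.500 $/kg
  silicon nitride: E = 317.4 GPa, ρ = 3160 kg/m³, cost = 107.0 $/kg
  stainless steel: E = 202.9 GPa, ρ = 7740 kg/m³, cost = 3.086 $/kg
  nickel superalloy: E = 207.2 GPa, ρ = 8570 kg/m³, cost = 41.80 $/kg
  epoxy: E = 3.410 GPa, ρ = 1195 kg/m³, cost = 6.834 $/kg
  bronze: E = 102.0 GPa, ρ = 8740 kg/m³, cost = 7.496 $/kg
  maraging steel: E = 187.5 GPa, ρ = 8040 kg/m³, cost = 37.20 $/kg
  soda-lime glass: M = 18.8 MN·m per $
  stainless steel: M = 8.49 MN·m per $
  bronze: M = 1.56 MN·m per $
  silicon nitride: M = 0.939 MN·m per $
  maraging steel: M = 0.627 MN·m per $
  nickel superalloy: M = 0.578 MN·m per $
  epoxy: M = 0.418 MN·m per $
The maximum is for soda-lime glass.

soda-lime glass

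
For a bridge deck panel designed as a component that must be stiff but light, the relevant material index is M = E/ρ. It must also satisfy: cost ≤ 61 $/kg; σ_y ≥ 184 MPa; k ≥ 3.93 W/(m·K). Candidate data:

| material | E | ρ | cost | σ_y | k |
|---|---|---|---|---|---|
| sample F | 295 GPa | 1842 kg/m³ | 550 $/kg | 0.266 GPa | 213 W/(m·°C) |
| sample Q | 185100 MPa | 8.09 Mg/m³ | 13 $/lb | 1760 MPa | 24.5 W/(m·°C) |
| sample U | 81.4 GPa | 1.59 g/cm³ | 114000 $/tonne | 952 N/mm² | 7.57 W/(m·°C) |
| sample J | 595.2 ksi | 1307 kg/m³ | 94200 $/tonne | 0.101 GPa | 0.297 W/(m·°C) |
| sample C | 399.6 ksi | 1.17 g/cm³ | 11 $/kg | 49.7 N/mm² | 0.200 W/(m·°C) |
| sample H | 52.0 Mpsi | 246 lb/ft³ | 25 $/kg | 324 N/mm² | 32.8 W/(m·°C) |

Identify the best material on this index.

Screen on constraints: cost ≤ 61 $/kg; σ_y ≥ 184 MPa; k ≥ 3.93 W/(m·K). Survivors: sample Q, sample H.
In SI units:
  sample Q: E = 185.1 GPa, ρ = 8090 kg/m³
  sample H: E = 358.5 GPa, ρ = 3941 kg/m³
  sample H: M = 91.0 MN·m/kg
  sample Q: M = 22.9 MN·m/kg
The maximum is for sample H.

sample H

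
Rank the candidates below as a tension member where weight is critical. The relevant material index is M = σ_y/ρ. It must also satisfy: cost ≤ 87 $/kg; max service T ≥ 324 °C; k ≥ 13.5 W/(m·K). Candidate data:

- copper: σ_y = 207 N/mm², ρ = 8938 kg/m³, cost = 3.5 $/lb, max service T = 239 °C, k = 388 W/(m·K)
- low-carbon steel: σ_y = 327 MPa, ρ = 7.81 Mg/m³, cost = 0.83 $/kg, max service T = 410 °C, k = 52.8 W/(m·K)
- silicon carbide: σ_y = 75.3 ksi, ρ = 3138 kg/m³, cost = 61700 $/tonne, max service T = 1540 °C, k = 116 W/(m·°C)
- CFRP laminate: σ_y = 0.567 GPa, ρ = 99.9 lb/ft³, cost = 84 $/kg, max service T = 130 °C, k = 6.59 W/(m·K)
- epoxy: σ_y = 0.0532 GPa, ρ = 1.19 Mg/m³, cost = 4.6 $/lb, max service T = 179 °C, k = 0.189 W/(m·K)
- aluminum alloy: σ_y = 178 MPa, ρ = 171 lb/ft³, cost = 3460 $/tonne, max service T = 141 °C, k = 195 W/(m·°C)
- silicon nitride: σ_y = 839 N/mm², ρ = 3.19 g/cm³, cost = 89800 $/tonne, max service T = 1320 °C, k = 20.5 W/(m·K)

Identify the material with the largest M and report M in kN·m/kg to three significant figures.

Screen on constraints: cost ≤ 87 $/kg; max service T ≥ 324 °C; k ≥ 13.5 W/(m·K). Survivors: low-carbon steel, silicon carbide.
Convert each candidate to consistent units, then evaluate M:
  low-carbon steel: σ_y = 327.0 MPa, ρ = 7810 kg/m³
  silicon carbide: σ_y = 519.2 MPa, ρ = 3138 kg/m³
  silicon carbide: M = 165 kN·m/kg
  low-carbon steel: M = 41.9 kN·m/kg
The maximum is for silicon carbide.

silicon carbide, M = 165 kN·m/kg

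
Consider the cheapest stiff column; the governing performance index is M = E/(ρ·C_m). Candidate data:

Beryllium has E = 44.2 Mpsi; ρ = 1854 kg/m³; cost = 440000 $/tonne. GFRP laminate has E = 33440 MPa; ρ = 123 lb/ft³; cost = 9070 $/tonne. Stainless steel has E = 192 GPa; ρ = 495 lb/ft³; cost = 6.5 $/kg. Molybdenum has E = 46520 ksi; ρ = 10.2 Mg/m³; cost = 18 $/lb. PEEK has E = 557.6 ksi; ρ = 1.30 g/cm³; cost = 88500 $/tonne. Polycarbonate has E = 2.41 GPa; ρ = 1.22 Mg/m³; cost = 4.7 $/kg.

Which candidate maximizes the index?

stainless steel

In SI units:
  beryllium: E = 304.7 GPa, ρ = 1854 kg/m³, cost = 440.0 $/kg
  GFRP laminate: E = 33.44 GPa, ρ = 1970 kg/m³, cost = 9.070 $/kg
  stainless steel: E = 192.0 GPa, ρ = 7929 kg/m³, cost = 6.500 $/kg
  molybdenum: E = 320.7 GPa, ρ = 10200 kg/m³, cost = 39.68 $/kg
  PEEK: E = 3.845 GPa, ρ = 1300 kg/m³, cost = 88.50 $/kg
  polycarbonate: E = 2.410 GPa, ρ = 1220 kg/m³, cost = 4.700 $/kg
  stainless steel: M = 3.73 MN·m per $
  GFRP laminate: M = 1.87 MN·m per $
  molybdenum: M = 0.792 MN·m per $
  polycarbonate: M = 0.420 MN·m per $
  beryllium: M = 0.374 MN·m per $
  PEEK: M = 0.0334 MN·m per $
Stainless steel has the largest M.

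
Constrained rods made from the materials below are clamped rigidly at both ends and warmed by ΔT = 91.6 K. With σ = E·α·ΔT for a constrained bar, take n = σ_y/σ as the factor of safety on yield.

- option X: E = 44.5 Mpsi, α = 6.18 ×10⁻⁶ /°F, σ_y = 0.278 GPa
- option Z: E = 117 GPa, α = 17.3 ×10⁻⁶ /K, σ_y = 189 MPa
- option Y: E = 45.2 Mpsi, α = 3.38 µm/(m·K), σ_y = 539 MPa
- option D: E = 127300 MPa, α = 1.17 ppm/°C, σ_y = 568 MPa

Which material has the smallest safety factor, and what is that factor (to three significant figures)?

option X, n = 0.889

Per material, after unit conversion:
  option X: E = 306.8, α = 11.1, σ_y = 278.0 → σ = 313 MPa, n = 0.889
  option Z: E = 117.0, α = 17.3, σ_y = 189.0 → σ = 185 MPa, n = 1.02
  option Y: E = 311.6, α = 3.38, σ_y = 539.0 → σ = 96.5 MPa, n = 5.59
  option D: E = 127.3, α = 1.17, σ_y = 568.0 → σ = 13.6 MPa, n = 41.6
Option X has the lowest safety factor, n = 0.889.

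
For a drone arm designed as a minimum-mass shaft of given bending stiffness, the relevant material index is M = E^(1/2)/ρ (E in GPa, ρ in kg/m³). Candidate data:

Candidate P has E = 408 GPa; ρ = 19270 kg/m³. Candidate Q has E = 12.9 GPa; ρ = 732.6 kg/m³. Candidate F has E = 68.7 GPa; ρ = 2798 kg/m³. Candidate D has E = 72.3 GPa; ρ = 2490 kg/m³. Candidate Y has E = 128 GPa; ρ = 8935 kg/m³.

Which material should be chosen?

candidate Q

Computing M directly (units already consistent):
  candidate Q: M = 4.90×10⁻³
  candidate D: M = 3.41×10⁻³
  candidate F: M = 2.96×10⁻³
  candidate Y: M = 1.27×10⁻³
  candidate P: M = 1.05×10⁻³
Candidate Q has the largest M.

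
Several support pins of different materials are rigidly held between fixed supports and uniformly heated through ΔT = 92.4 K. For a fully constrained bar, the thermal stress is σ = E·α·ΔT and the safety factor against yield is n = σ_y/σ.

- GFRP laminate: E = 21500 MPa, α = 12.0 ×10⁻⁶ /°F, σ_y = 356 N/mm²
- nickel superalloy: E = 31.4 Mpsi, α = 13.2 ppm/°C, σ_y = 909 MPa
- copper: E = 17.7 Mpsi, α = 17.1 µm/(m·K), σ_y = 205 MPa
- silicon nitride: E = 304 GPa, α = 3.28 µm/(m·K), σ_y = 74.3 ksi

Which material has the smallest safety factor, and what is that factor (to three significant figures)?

copper, n = 1.06

Per material, after unit conversion:
  GFRP laminate: E = 21.50, α = 21.6, σ_y = 356.0 → σ = 42.9 MPa, n = 8.30
  nickel superalloy: E = 216.5, α = 13.2, σ_y = 909.0 → σ = 264 MPa, n = 3.44
  copper: E = 122.0, α = 17.1, σ_y = 205.0 → σ = 193 MPa, n = 1.06
  silicon nitride: E = 304.0, α = 3.28, σ_y = 512.3 → σ = 92.1 MPa, n = 5.56
Smallest n: copper with n = 1.06.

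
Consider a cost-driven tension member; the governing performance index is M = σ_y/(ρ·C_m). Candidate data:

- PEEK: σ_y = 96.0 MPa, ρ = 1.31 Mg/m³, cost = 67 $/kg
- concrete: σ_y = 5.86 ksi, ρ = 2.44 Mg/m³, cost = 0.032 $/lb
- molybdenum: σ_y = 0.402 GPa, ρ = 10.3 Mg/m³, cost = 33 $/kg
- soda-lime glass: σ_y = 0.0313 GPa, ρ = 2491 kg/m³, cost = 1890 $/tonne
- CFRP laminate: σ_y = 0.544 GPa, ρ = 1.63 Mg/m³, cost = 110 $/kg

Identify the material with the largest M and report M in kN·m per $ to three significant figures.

Putting every candidate on a common basis:
  PEEK: σ_y = 96.00 MPa, ρ = 1310 kg/m³, cost = 67.00 $/kg
  concrete: σ_y = 40.40 MPa, ρ = 2440 kg/m³, cost = 0.07055 $/kg
  molybdenum: σ_y = 402.0 MPa, ρ = 10300 kg/m³, cost = 33.00 $/kg
  soda-lime glass: σ_y = 31.30 MPa, ρ = 2491 kg/m³, cost = 1.890 $/kg
  CFRP laminate: σ_y = 544.0 MPa, ρ = 1630 kg/m³, cost = 110.0 $/kg
  concrete: M = 235 kN·m per $
  soda-lime glass: M = 6.65 kN·m per $
  CFRP laminate: M = 3.03 kN·m per $
  molybdenum: M = 1.18 kN·m per $
  PEEK: M = 1.09 kN·m per $
Highest index: concrete.

concrete, M = 235 kN·m per $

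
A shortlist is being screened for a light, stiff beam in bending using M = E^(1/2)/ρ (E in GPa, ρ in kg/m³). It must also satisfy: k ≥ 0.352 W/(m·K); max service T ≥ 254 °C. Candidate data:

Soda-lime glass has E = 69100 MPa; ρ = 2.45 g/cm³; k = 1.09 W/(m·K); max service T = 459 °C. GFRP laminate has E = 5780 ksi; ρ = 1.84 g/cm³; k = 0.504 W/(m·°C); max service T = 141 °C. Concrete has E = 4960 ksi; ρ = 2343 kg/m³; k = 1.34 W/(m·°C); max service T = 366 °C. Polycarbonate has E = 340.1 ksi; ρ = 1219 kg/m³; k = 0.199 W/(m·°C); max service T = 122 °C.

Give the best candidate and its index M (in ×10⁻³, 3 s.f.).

Screen on constraints: k ≥ 0.352 W/(m·K); max service T ≥ 254 °C. Survivors: soda-lime glass, concrete.
Normalizing units and computing the index:
  soda-lime glass: E = 69.10 GPa, ρ = 2450 kg/m³
  concrete: E = 34.20 GPa, ρ = 2343 kg/m³
  soda-lime glass: M = 3.39×10⁻³
  concrete: M = 2.50×10⁻³
Soda-lime glass ranks first.

soda-lime glass, M = 3.39×10⁻³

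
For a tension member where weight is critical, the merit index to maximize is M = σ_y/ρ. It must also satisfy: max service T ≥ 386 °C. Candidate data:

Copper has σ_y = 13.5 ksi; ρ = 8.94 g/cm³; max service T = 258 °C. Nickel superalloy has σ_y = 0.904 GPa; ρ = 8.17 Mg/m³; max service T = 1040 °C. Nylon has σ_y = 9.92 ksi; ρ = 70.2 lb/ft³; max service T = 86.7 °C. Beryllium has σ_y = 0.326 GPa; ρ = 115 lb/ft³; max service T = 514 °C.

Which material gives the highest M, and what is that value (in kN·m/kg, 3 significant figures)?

Screen on constraints: max service T ≥ 386 °C. Survivors: nickel superalloy, beryllium.
After converting to SI:
  nickel superalloy: σ_y = 904.0 MPa, ρ = 8170 kg/m³
  beryllium: σ_y = 326.0 MPa, ρ = 1842 kg/m³
  beryllium: M = 177 kN·m/kg
  nickel superalloy: M = 111 kN·m/kg
Beryllium ranks first.

beryllium, M = 177 kN·m/kg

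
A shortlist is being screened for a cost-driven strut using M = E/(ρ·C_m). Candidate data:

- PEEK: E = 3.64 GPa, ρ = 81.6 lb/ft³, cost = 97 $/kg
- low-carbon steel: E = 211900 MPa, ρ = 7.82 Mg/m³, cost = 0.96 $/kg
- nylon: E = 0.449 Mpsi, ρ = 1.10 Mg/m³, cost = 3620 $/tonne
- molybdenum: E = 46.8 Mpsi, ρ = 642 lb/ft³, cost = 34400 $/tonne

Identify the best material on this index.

low-carbon steel

Putting every candidate on a common basis:
  PEEK: E = 3.640 GPa, ρ = 1307 kg/m³, cost = 97.00 $/kg
  low-carbon steel: E = 211.9 GPa, ρ = 7820 kg/m³, cost = 0.9600 $/kg
  nylon: E = 3.096 GPa, ρ = 1100 kg/m³, cost = 3.620 $/kg
  molybdenum: E = 322.7 GPa, ρ = 10280 kg/m³, cost = 34.40 $/kg
  low-carbon steel: M = 28.2 MN·m per $
  molybdenum: M = 0.912 MN·m per $
  nylon: M = 0.777 MN·m per $
  PEEK: M = 0.0287 MN·m per $
Low-carbon steel has the largest M.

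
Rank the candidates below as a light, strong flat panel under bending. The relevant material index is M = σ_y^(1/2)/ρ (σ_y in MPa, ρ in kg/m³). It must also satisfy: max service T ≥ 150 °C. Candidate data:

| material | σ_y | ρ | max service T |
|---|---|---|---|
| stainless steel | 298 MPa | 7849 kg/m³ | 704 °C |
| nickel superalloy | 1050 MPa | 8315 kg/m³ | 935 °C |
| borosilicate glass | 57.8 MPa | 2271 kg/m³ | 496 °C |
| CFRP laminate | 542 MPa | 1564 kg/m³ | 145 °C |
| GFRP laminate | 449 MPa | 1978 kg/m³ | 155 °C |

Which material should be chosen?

GFRP laminate

Screen on constraints: max service T ≥ 150 °C. Survivors: stainless steel, nickel superalloy, borosilicate glass, GFRP laminate.
Computing M directly (units already consistent):
  GFRP laminate: M = 10.7×10⁻³
  nickel superalloy: M = 3.90×10⁻³
  borosilicate glass: M = 3.35×10⁻³
  stainless steel: M = 2.20×10⁻³
The maximum is for GFRP laminate.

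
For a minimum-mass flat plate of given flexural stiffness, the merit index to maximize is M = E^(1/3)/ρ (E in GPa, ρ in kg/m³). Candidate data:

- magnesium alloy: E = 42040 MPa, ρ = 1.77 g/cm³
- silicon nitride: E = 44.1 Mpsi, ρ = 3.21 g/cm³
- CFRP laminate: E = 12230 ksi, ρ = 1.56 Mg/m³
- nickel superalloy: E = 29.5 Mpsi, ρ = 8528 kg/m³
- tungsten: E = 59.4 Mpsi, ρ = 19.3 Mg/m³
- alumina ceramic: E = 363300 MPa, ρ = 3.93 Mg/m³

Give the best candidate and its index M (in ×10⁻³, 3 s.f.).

CFRP laminate, M = 2.81×10⁻³

Putting every candidate on a common basis:
  magnesium alloy: E = 42.04 GPa, ρ = 1770 kg/m³
  silicon nitride: E = 304.1 GPa, ρ = 3210 kg/m³
  CFRP laminate: E = 84.32 GPa, ρ = 1560 kg/m³
  nickel superalloy: E = 203.4 GPa, ρ = 8528 kg/m³
  tungsten: E = 409.5 GPa, ρ = 19300 kg/m³
  alumina ceramic: E = 363.3 GPa, ρ = 3930 kg/m³
  CFRP laminate: M = 2.81×10⁻³
  silicon nitride: M = 2.09×10⁻³
  magnesium alloy: M = 1.96×10⁻³
  alumina ceramic: M = 1.82×10⁻³
  nickel superalloy: M = 0.690×10⁻³
  tungsten: M = 0.385×10⁻³
CFRP laminate ranks first.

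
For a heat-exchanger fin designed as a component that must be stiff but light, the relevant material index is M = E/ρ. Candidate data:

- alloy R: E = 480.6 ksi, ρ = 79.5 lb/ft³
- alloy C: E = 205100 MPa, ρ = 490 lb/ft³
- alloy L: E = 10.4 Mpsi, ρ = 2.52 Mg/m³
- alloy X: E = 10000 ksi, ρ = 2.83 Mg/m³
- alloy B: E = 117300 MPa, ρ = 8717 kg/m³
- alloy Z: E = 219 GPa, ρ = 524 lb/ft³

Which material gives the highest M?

Convert each candidate to consistent units, then evaluate M:
  alloy R: E = 3.314 GPa, ρ = 1273 kg/m³
  alloy C: E = 205.1 GPa, ρ = 7849 kg/m³
  alloy L: E = 71.71 GPa, ρ = 2520 kg/m³
  alloy X: E = 68.95 GPa, ρ = 2830 kg/m³
  alloy B: E = 117.3 GPa, ρ = 8717 kg/m³
  alloy Z: E = 219.0 GPa, ρ = 8394 kg/m³
  alloy L: M = 28.5 MN·m/kg
  alloy C: M = 26.1 MN·m/kg
  alloy Z: M = 26.1 MN·m/kg
  alloy X: M = 24.4 MN·m/kg
  alloy B: M = 13.5 MN·m/kg
  alloy R: M = 2.60 MN·m/kg
Alloy L has the largest M.

alloy L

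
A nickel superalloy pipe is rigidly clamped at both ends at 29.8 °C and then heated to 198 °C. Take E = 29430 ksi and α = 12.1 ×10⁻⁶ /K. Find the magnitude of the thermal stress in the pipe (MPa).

E = 29430 ksi = 202.9 GPa.
ΔT = 168.2 K. Constrained thermal stress σ = E·α·ΔT = 202.9×10³ MPa × 12.1×10⁻⁶ × 168.2 = 413 MPa (compressive).

413 MPa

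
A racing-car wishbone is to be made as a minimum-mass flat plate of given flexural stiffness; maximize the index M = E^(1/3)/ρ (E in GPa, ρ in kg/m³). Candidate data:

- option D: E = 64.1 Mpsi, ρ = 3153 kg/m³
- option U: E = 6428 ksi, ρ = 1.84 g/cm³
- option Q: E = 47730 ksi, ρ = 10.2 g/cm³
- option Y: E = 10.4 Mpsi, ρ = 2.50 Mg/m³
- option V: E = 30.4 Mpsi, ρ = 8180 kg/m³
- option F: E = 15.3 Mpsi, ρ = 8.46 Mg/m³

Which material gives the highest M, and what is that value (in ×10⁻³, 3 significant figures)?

Convert each candidate to consistent units, then evaluate M:
  option D: E = 442.0 GPa, ρ = 3153 kg/m³
  option U: E = 44.32 GPa, ρ = 1840 kg/m³
  option Q: E = 329.1 GPa, ρ = 10200 kg/m³
  option Y: E = 71.71 GPa, ρ = 2500 kg/m³
  option V: E = 209.6 GPa, ρ = 8180 kg/m³
  option F: E = 105.5 GPa, ρ = 8460 kg/m³
  option D: M = 2.42×10⁻³
  option U: M = 1.92×10⁻³
  option Y: M = 1.66×10⁻³
  option V: M = 0.726×10⁻³
  option Q: M = 0.677×10⁻³
  option F: M = 0.559×10⁻³
Option D ranks first.

option D, M = 2.42×10⁻³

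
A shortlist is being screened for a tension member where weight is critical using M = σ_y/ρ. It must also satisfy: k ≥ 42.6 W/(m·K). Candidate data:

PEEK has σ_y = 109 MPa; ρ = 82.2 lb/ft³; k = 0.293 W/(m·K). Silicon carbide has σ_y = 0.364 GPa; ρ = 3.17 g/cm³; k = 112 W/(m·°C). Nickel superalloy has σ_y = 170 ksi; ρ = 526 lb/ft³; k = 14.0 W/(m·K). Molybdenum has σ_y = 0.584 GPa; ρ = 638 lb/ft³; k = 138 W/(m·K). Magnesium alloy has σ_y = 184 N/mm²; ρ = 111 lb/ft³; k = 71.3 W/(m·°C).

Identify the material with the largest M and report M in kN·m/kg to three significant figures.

silicon carbide, M = 115 kN·m/kg

Screen on constraints: k ≥ 42.6 W/(m·K). Survivors: silicon carbide, molybdenum, magnesium alloy.
Putting every candidate on a common basis:
  silicon carbide: σ_y = 364.0 MPa, ρ = 3170 kg/m³
  molybdenum: σ_y = 584.0 MPa, ρ = 10220 kg/m³
  magnesium alloy: σ_y = 184.0 MPa, ρ = 1778 kg/m³
  silicon carbide: M = 115 kN·m/kg
  magnesium alloy: M = 103 kN·m/kg
  molybdenum: M = 57.1 kN·m/kg
The maximum is for silicon carbide.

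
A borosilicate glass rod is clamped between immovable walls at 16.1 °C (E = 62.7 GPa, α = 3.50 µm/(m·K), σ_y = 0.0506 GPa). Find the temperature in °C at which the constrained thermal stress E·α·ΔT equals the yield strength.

σ_y = 0.0506 GPa = 50.60 MPa.
E·α·ΔT = 50.60 MPa ⇒ ΔT = 50.60 / (62.70×10³ × 3.50×10⁻⁶) = 230.6 K.
T = 16.1 + 230.6 = 246.7 °C.

247 °C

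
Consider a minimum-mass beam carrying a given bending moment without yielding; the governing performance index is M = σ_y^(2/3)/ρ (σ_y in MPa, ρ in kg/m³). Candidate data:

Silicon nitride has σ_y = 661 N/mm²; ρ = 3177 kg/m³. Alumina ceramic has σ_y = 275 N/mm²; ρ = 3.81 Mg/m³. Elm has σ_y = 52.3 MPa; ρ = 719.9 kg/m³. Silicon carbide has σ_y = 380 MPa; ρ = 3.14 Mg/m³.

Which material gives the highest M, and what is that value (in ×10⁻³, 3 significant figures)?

silicon nitride, M = 23.9×10⁻³

Normalizing units and computing the index:
  silicon nitride: σ_y = 661.0 MPa, ρ = 3177 kg/m³
  alumina ceramic: σ_y = 275.0 MPa, ρ = 3810 kg/m³
  elm: σ_y = 52.30 MPa, ρ = 719.9 kg/m³
  silicon carbide: σ_y = 380.0 MPa, ρ = 3140 kg/m³
  silicon nitride: M = 23.9×10⁻³
  elm: M = 19.4×10⁻³
  silicon carbide: M = 16.7×10⁻³
  alumina ceramic: M = 11.1×10⁻³
Silicon nitride has the largest M.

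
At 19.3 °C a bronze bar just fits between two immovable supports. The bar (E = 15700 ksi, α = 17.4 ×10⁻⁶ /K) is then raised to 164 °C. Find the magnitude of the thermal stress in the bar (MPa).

E = 15700 ksi = 108.2 GPa.
ΔT = 144.7 K. Constrained thermal stress σ = E·α·ΔT = 108.2×10³ MPa × 17.4×10⁻⁶ × 144.7 = 273 MPa (compressive).

273 MPa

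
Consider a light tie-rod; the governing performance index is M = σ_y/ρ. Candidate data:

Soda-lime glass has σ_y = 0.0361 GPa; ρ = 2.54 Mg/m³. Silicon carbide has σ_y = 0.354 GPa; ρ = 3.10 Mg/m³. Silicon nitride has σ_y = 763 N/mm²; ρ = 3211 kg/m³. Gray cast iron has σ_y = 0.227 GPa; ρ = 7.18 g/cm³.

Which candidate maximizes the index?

Convert each candidate to consistent units, then evaluate M:
  soda-lime glass: σ_y = 36.10 MPa, ρ = 2540 kg/m³
  silicon carbide: σ_y = 354.0 MPa, ρ = 3100 kg/m³
  silicon nitride: σ_y = 763.0 MPa, ρ = 3211 kg/m³
  gray cast iron: σ_y = 227.0 MPa, ρ = 7180 kg/m³
  silicon nitride: M = 238 kN·m/kg
  silicon carbide: M = 114 kN·m/kg
  gray cast iron: M = 31.6 kN·m/kg
  soda-lime glass: M = 14.2 kN·m/kg
Silicon nitride has the largest M.

silicon nitride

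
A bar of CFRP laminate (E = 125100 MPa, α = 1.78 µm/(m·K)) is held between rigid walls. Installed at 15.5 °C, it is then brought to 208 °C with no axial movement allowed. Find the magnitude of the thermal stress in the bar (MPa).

42.9 MPa

E = 125100 MPa = 125.1 GPa.
ΔT = 192.5 K. Constrained thermal stress σ = E·α·ΔT = 125.1×10³ MPa × 1.78×10⁻⁶ × 192.5 = 42.9 MPa (compressive).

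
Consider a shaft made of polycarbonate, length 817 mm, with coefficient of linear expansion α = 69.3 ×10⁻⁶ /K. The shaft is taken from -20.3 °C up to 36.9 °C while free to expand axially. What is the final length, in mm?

ΔT = 36.9 − (-20.3) = 57.20 K.
ΔL = α·L₀·ΔT = 69.3×10⁻⁶ × 817 mm × 57.20 K = 3.24 mm.
L = L₀ + ΔL = 817 + 3.24 = 820.24 mm.

820.24 mm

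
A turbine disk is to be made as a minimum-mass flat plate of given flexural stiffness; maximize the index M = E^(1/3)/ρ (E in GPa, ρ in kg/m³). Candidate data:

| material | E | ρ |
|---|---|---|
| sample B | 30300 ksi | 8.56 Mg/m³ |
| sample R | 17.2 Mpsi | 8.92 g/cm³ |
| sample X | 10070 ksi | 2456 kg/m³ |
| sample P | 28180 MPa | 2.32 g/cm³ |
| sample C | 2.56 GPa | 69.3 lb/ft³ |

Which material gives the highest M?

sample X

Convert each candidate to consistent units, then evaluate M:
  sample B: E = 208.9 GPa, ρ = 8560 kg/m³
  sample R: E = 118.6 GPa, ρ = 8920 kg/m³
  sample X: E = 69.43 GPa, ρ = 2456 kg/m³
  sample P: E = 28.18 GPa, ρ = 2320 kg/m³
  sample C: E = 2.560 GPa, ρ = 1110 kg/m³
  sample X: M = 1.67×10⁻³
  sample P: M = 1.31×10⁻³
  sample C: M = 1.23×10⁻³
  sample B: M = 0.693×10⁻³
  sample R: M = 0.551×10⁻³
The maximum is for sample X.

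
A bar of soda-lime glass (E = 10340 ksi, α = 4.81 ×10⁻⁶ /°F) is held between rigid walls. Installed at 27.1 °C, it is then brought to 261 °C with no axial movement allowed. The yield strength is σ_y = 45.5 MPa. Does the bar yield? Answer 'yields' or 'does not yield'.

E = 10340 ksi = 71.29 GPa.
α = 4.81×10⁻⁶/°F × 9/5 = 8.66×10⁻⁶/K.
ΔT = 233.9 K. Constrained thermal stress σ = E·α·ΔT = 71.29×10³ MPa × 8.66×10⁻⁶ × 233.9 = 144 MPa (compressive).
Compare to σ_y = 45.5 MPa: σ ≥ σ_y, so it yields.

yields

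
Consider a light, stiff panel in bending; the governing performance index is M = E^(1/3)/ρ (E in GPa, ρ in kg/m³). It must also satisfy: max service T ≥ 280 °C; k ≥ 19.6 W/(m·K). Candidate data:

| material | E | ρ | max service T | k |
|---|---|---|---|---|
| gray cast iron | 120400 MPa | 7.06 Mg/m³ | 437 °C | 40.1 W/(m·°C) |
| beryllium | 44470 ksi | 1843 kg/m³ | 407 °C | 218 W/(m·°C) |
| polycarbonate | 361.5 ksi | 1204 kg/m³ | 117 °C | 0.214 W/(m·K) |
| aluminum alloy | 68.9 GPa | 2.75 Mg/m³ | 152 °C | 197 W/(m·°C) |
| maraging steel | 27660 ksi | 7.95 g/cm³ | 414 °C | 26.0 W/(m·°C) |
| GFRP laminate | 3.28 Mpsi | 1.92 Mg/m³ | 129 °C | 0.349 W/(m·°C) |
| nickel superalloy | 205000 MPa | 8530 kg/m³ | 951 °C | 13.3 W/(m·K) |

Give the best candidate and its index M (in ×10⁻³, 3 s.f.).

Screen on constraints: max service T ≥ 280 °C; k ≥ 19.6 W/(m·K). Survivors: gray cast iron, beryllium, maraging steel.
After converting to SI:
  gray cast iron: E = 120.4 GPa, ρ = 7060 kg/m³
  beryllium: E = 306.6 GPa, ρ = 1843 kg/m³
  maraging steel: E = 190.7 GPa, ρ = 7950 kg/m³
  beryllium: M = 3.66×10⁻³
  maraging steel: M = 0.724×10⁻³
  gray cast iron: M = 0.699×10⁻³
Beryllium has the largest M.

beryllium, M = 3.66×10⁻³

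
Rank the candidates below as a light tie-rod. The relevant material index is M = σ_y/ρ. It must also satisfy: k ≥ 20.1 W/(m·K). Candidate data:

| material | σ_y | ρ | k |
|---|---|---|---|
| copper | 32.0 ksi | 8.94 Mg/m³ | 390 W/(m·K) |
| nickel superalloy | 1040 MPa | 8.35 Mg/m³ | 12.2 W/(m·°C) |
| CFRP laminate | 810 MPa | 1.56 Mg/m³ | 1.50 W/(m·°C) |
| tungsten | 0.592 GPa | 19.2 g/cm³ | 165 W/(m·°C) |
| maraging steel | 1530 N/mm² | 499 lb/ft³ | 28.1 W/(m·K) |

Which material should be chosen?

maraging steel

Screen on constraints: k ≥ 20.1 W/(m·K). Survivors: copper, tungsten, maraging steel.
Normalizing units and computing the index:
  copper: σ_y = 220.6 MPa, ρ = 8940 kg/m³
  tungsten: σ_y = 592.0 MPa, ρ = 19200 kg/m³
  maraging steel: σ_y = 1530 MPa, ρ = 7993 kg/m³
  maraging steel: M = 191 kN·m/kg
  tungsten: M = 30.8 kN·m/kg
  copper: M = 24.7 kN·m/kg
Maraging steel has the largest M.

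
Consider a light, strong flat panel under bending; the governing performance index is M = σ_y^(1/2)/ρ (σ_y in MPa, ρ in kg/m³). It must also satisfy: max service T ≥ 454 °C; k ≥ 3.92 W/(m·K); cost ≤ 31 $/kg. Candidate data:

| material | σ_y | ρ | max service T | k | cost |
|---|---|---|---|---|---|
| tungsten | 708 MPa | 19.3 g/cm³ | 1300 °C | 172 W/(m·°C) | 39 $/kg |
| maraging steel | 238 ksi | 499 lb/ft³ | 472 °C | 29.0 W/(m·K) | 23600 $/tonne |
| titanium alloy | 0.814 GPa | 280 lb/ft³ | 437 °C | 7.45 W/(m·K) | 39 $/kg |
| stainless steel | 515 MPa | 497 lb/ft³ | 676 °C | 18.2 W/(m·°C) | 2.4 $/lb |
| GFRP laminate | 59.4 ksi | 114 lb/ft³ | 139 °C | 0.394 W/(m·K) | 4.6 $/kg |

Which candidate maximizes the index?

Screen on constraints: max service T ≥ 454 °C; k ≥ 3.92 W/(m·K); cost ≤ 31 $/kg. Survivors: maraging steel, stainless steel.
Convert each candidate to consistent units, then evaluate M:
  maraging steel: σ_y = 1641 MPa, ρ = 7993 kg/m³
  stainless steel: σ_y = 515.0 MPa, ρ = 7961 kg/m³
  maraging steel: M = 5.07×10⁻³
  stainless steel: M = 2.85×10⁻³
Highest index: maraging steel.

maraging steel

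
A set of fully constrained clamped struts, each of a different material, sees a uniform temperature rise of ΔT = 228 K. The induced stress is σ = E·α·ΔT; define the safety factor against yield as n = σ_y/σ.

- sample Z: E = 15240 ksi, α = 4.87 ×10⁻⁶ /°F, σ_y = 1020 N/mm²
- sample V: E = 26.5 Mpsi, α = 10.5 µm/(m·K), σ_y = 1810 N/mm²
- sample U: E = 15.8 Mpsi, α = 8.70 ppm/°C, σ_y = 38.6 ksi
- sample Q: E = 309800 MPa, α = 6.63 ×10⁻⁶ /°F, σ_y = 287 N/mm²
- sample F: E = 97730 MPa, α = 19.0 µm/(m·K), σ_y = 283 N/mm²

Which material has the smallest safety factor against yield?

Per material, after unit conversion:
  sample Z: E = 105.1, α = 8.77, σ_y = 1020 → σ = 210 MPa, n = 4.86
  sample V: E = 182.7, α = 10.5, σ_y = 1810 → σ = 437 MPa, n = 4.14
  sample U: E = 108.9, α = 8.70, σ_y = 266.1 → σ = 216 MPa, n = 1.23
  sample Q: E = 309.8, α = 11.9, σ_y = 287.0 → σ = 843 MPa, n = 0.340
  sample F: E = 97.73, α = 19.0, σ_y = 283.0 → σ = 423 MPa, n = 0.668
The minimum is sample Q at n = 0.340.

sample Q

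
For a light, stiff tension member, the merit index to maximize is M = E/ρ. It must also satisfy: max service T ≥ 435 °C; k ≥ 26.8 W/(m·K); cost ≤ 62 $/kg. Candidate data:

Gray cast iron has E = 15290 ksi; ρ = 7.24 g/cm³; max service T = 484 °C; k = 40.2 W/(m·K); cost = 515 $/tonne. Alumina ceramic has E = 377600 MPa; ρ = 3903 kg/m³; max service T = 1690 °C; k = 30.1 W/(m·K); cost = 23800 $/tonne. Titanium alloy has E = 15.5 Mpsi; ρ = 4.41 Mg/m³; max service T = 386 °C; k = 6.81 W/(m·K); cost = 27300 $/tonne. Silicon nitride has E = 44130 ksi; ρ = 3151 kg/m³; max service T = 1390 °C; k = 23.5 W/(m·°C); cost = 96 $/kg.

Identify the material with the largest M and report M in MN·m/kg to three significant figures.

Screen on constraints: max service T ≥ 435 °C; k ≥ 26.8 W/(m·K); cost ≤ 62 $/kg. Survivors: gray cast iron, alumina ceramic.
Convert each candidate to consistent units, then evaluate M:
  gray cast iron: E = 105.4 GPa, ρ = 7240 kg/m³
  alumina ceramic: E = 377.6 GPa, ρ = 3903 kg/m³
  alumina ceramic: M = 96.7 MN·m/kg
  gray cast iron: M = 14.6 MN·m/kg
Alumina ceramic has the largest M.

alumina ceramic, M = 96.7 MN·m/kg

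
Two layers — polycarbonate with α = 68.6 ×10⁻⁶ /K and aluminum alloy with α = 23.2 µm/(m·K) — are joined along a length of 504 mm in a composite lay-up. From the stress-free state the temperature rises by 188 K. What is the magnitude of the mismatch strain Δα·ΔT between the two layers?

8.54×10⁻³

Δα = |68.6 − 23.2|×10⁻⁶/K = 45.4×10⁻⁶/K.
Mismatch strain = Δα·ΔT = 45.4×10⁻⁶ × 188.0 = 8.54×10⁻³.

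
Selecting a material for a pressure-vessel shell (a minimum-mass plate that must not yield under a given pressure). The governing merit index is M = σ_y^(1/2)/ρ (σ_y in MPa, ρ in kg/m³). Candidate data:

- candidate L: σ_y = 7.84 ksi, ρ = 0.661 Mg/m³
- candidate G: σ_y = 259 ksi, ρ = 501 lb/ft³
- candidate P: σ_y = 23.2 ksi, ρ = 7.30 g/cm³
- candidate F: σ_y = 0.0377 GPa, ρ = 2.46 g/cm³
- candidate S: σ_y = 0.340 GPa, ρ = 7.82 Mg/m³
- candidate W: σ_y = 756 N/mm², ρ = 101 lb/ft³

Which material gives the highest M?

In SI units:
  candidate L: σ_y = 54.05 MPa, ρ = 661.0 kg/m³
  candidate G: σ_y = 1786 MPa, ρ = 8025 kg/m³
  candidate P: σ_y = 160.0 MPa, ρ = 7300 kg/m³
  candidate F: σ_y = 37.70 MPa, ρ = 2460 kg/m³
  candidate S: σ_y = 340.0 MPa, ρ = 7820 kg/m³
  candidate W: σ_y = 756.0 MPa, ρ = 1618 kg/m³
  candidate W: M = 17.0×10⁻³
  candidate L: M = 11.1×10⁻³
  candidate G: M = 5.27×10⁻³
  candidate F: M = 2.50×10⁻³
  candidate S: M = 2.36×10⁻³
  candidate P: M = 1.73×10⁻³
Highest index: candidate W.

candidate W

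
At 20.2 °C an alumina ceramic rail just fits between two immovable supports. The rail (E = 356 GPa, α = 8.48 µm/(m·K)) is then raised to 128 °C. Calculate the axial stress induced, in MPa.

325 MPa

ΔT = 107.8 K. Constrained thermal stress σ = E·α·ΔT = 356.0×10³ MPa × 8.48×10⁻⁶ × 107.8 = 325 MPa (compressive).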